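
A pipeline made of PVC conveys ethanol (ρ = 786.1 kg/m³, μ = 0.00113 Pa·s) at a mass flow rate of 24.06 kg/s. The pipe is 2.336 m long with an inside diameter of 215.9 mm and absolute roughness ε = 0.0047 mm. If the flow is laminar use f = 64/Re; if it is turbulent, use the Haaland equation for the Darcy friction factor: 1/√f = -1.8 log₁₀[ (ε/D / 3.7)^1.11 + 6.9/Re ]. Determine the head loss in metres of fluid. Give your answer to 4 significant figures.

h_f ≈ 0.006593 m

A = πD²/4 = π(0.2159)²/4 = 0.03661 m²; mean velocity V = ṁ/(ρA) = 24.06/(786.1 · 0.03661) = 0.836 m/s.
Reynolds number Re = ρVD/μ = 786.1 · 0.836 · 0.2159 / 0.00113 = 1.256e+05.
Re > 4000 → turbulent. Relative roughness ε/D = 4.7e-06/0.2159 = 2.18e-05. Haaland: 1/√f = -1.8 log₁₀[(2.18e-05/3.7)^1.11 + 6.9/1.256e+05] = -1.8 log₁₀[1.56e-06 + 5.5e-05] = 7.646, so f = 0.0171.
Darcy-Weisbach: ΔP = f(L/D)(ρV²/2) = 0.0171·(2.336/0.2159)·(786.1·0.836²/2) = 0.0171·10.82·274.7 = 50.84 Pa.
Head loss h_f = ΔP/(ρg) = 50.84/(786.1·9.81) = 0.006593 m.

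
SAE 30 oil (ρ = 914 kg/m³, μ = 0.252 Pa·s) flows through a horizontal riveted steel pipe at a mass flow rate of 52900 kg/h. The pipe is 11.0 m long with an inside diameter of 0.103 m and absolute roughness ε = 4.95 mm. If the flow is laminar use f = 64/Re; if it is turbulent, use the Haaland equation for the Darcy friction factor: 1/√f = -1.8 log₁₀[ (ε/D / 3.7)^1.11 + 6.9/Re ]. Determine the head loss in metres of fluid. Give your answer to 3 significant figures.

h_f ≈ 1.80 m

ṁ = 52900 kg/h = 52900/3600 = 14.69 kg/s.
A = πD²/4 = π(0.103)²/4 = 0.008332 m²; mean velocity V = ṁ/(ρA) = 14.69/(914 · 0.008332) = 1.929 m/s.
Reynolds number Re = ρVD/μ = 914 · 1.929 · 0.103 / 0.252 = 720.8.
Re < 2300 → laminar flow, so f = 64/Re = 64/720.8 = 0.08879 (the turbulent correlation is not needed).
Darcy-Weisbach: ΔP = f(L/D)(ρV²/2) = 0.08879·(11/0.103)·(914·1.929²/2) = 0.08879·106.8·1701 = 1.613e+04 Pa.
Head loss h_f = ΔP/(ρg) = 1.613e+04/(914·9.81) = 1.80 m.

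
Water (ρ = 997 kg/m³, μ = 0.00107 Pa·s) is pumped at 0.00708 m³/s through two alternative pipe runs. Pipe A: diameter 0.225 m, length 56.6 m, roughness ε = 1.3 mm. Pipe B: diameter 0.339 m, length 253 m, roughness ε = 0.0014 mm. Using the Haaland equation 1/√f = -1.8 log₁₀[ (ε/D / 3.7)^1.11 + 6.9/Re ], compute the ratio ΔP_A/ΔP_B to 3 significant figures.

ΔP_A/ΔP_B ≈ 2.40

Pipe A: V = Q/A = 0.00708/0.03976 = 0.1781 m/s; Re = 3.733e+04; ε/D = 0.00578; Haaland → f = 0.03381; ΔP_A = f(L/D)(ρV²/2) = 134.4 Pa.
Pipe B: V = Q/A = 0.00708/0.09026 = 0.07844 m/s; Re = 2.478e+04; ε/D = 4.13e-06; Haaland → f = 0.02442; ΔP_B = f(L/D)(ρV²/2) = 55.91 Pa.
ΔP_A/ΔP_B = 134.4/55.91 = 2.40.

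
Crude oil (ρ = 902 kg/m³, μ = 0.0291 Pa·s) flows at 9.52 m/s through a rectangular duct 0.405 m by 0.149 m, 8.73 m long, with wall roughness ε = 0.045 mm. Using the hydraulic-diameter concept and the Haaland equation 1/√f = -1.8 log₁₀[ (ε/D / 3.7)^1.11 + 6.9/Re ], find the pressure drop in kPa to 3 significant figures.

ΔP ≈ 33.3 kPa

Hydraulic diameter D_h = 4A/P = 4·(0.405·0.149)/(2·(0.405+0.149)) = 0.2414/1.108 = 0.2179 m.
Re = ρVD_h/μ = 902·9.52·0.2179/0.0291 = 6.429e+04.
ε/D_h = 4.5e-05/0.2179 = 0.000207; Haaland gives 1/√f = -1.8 log₁₀[1.9e-05+0.000107] = 7.017, so f = 0.02031.
ΔP = f(L/D_h)(ρV²/2) = 0.02031·8.73/0.2179·4.087e+04 = 3.326e+04 Pa.
ΔP = 33.3 kPa.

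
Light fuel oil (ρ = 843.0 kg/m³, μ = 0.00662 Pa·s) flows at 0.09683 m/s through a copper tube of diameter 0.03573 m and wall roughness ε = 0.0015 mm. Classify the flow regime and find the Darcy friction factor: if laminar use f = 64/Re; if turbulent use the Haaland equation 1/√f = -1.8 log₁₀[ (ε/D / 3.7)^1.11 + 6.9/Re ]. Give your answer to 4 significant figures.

f ≈ 0.1453

Re = ρVD/μ = 843·0.09683·0.03573/0.00662 = 440.6.
Re < 2300 → laminar, so f = 64/Re = 0.1453 (roughness is irrelevant in laminar flow).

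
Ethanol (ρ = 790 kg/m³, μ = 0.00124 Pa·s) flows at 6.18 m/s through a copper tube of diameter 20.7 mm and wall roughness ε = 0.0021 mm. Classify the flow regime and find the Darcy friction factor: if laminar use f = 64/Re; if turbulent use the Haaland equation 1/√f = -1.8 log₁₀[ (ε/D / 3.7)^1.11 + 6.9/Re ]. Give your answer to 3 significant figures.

f ≈ 0.0190

Re = ρVD/μ = 790·6.18·0.0207/0.00124 = 8.15e+04.
Re > 4000 → turbulent. ε/D = 2.1e-06/0.0207 = 0.000101; Haaland: 1/√f = -1.8 log₁₀[8.63e-06 + 8.47e-05] = 7.254, so f = 0.019.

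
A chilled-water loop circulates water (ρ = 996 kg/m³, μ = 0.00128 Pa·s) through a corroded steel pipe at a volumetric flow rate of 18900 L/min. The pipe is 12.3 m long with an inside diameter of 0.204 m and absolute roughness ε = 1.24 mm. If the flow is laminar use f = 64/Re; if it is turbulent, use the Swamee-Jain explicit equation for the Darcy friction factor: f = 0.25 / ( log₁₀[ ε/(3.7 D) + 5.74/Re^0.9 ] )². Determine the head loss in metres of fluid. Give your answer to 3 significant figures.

h_f ≈ 9.23 m

Q = 18900 L/min = 18900/60000 = 0.315 m³/s.
Cross-sectional area A = πD²/4 = π(0.204)²/4 = 0.03269 m²; mean velocity V = Q/A = 0.315/0.03269 = 9.637 m/s.
Reynolds number Re = ρVD/μ = 996 · 9.637 · 0.204 / 0.00128 = 1.53e+06.
Re > 4000 → turbulent. Relative roughness ε/D = 0.00124/0.204 = 0.00608. Swamee-Jain: f = 0.25/(log₁₀[0.00608/3.7 + 5.74/1.53e+06^0.9])² = 0.25/(log₁₀[0.00164 + 1.56e-05])² = 0.25/(-2.78)² = 0.03234.
Darcy-Weisbach: ΔP = f(L/D)(ρV²/2) = 0.03234·(12.3/0.204)·(996·9.637²/2) = 0.03234·60.29·4.625e+04 = 9.019e+04 Pa.
Head loss h_f = ΔP/(ρg) = 9.019e+04/(996·9.81) = 9.23 m.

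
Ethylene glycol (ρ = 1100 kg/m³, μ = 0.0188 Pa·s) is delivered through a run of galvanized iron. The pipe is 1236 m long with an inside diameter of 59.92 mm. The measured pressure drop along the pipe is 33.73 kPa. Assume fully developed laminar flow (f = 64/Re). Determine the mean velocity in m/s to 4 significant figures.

For laminar flow, f = 64/Re with Re = ρVD/μ, so Darcy-Weisbach reduces to ΔP = 32μLV/D². Solving for V: V = ΔP·D²/(32μL) = 3.373e+04·(0.05992)²/(32·0.0188·1236) = 0.1629 m/s.
Check: Re = ρVD/μ = 1100·0.1629·0.05992/0.0188 = 571 < 2300, so the laminar assumption holds.

V ≈ 0.1629 m/s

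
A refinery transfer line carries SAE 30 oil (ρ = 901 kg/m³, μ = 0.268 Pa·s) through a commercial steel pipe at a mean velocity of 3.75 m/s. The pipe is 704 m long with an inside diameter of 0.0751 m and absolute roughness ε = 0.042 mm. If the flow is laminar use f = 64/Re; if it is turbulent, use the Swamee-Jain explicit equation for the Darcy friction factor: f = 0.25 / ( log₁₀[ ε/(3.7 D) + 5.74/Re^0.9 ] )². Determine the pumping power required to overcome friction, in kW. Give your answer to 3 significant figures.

P ≈ 66.7 kW

Reynolds number Re = ρVD/μ = 901 · 3.75 · 0.0751 / 0.268 = 946.8.
Re < 2300 → laminar flow, so f = 64/Re = 64/946.8 = 0.0676 (the turbulent correlation is not needed).
Darcy-Weisbach: ΔP = f(L/D)(ρV²/2) = 0.0676·(704/0.0751)·(901·3.75²/2) = 0.0676·9374·6335 = 4.014e+06 Pa.
Q = V·A = 3.75·0.00443 = 0.01661 m³/s.
Pumping power P = QΔP = 0.01661·4.014e+06 = 66680 W = 66.7 kW.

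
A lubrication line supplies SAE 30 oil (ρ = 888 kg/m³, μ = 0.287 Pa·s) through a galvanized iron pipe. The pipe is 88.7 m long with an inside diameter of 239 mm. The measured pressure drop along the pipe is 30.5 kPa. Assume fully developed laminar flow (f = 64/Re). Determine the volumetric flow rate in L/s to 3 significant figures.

For laminar flow, f = 64/Re with Re = ρVD/μ, so Darcy-Weisbach reduces to ΔP = 32μLV/D². Solving for V: V = ΔP·D²/(32μL) = 3.05e+04·(0.239)²/(32·0.287·88.7) = 2.139 m/s.
Check: Re = ρVD/μ = 888·2.139·0.239/0.287 = 1581 < 2300, so the laminar assumption holds.
Q = V·A = 2.139·(π/4·0.239²) = 0.09595 m³/s = 95.9 L/s.

Q ≈ 95.9 L/s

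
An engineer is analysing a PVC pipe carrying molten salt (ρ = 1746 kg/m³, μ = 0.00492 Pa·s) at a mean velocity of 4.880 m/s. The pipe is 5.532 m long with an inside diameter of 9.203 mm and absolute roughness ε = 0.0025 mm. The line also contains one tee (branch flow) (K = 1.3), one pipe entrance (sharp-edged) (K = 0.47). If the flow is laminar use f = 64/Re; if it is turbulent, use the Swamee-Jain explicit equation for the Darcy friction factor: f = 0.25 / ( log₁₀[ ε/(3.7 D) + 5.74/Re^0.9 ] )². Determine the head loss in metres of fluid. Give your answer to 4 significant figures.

Reynolds number Re = ρVD/μ = 1746 · 4.88 · 0.009203 / 0.00492 = 1.594e+04.
Re > 4000 → turbulent. Relative roughness ε/D = 2.5e-06/0.009203 = 0.000272. Swamee-Jain: f = 0.25/(log₁₀[0.000272/3.7 + 5.74/1.594e+04^0.9])² = 0.25/(log₁₀[7.34e-05 + 0.000948])² = 0.25/(-2.991)² = 0.02795.
Total minor-loss coefficient ΣK = 1·1.3 + 1·0.47 = 1.77.
ΔP = [f·L/D + ΣK]·(ρV²/2) = [0.02795·5.532/0.009203 + 1.77]·(1746·4.88²/2) = [16.8 + 1.77]·2.079e+04 = 3.861e+05 Pa.
Head loss h_f = ΔP/(ρg) = 3.861e+05/(1746·9.81) = 22.54 m.

h_f ≈ 22.54 m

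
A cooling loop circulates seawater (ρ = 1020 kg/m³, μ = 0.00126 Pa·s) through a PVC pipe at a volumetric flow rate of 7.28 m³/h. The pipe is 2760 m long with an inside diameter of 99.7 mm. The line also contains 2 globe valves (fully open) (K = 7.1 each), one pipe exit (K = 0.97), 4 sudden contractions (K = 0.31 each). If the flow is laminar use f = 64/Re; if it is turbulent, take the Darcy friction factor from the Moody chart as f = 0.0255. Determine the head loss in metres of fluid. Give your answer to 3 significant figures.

h_f ≈ 2.47 m

Q = 7.28 m³/h = 7.28/3600 = 0.002022 m³/s.
Cross-sectional area A = πD²/4 = π(0.0997)²/4 = 0.007807 m²; mean velocity V = Q/A = 0.002022/0.007807 = 0.259 m/s.
Reynolds number Re = ρVD/μ = 1020 · 0.259 · 0.0997 / 0.00126 = 2.091e+04.
Re > 4000 → turbulent; use the Moody-chart value f = 0.0255.
Total minor-loss coefficient ΣK = 2·7.1 + 1·0.97 + 4·0.31 = 16.4.
ΔP = [f·L/D + ΣK]·(ρV²/2) = [0.0255·2760/0.0997 + 16.4]·(1020·0.259²/2) = [705.9 + 16.4]·34.22 = 2.472e+04 Pa.
Head loss h_f = ΔP/(ρg) = 2.472e+04/(1020·9.81) = 2.47 m.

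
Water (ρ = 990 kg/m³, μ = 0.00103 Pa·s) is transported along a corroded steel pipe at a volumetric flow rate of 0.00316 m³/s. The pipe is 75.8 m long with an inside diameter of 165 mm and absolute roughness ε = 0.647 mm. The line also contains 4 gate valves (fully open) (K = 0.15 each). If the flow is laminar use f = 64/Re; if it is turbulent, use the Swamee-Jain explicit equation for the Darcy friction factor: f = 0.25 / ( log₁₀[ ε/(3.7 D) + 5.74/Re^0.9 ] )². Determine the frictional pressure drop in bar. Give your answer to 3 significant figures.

Cross-sectional area A = πD²/4 = π(0.165)²/4 = 0.02138 m²; mean velocity V = Q/A = 0.00316/0.02138 = 0.1478 m/s.
Reynolds number Re = ρVD/μ = 990 · 0.1478 · 0.165 / 0.00103 = 2.344e+04.
Re > 4000 → turbulent. Relative roughness ε/D = 0.000647/0.165 = 0.00392. Swamee-Jain: f = 0.25/(log₁₀[0.00392/3.7 + 5.74/2.344e+04^0.9])² = 0.25/(log₁₀[0.00106 + 0.00067])² = 0.25/(-2.762)² = 0.03277.
Total minor-loss coefficient ΣK = 4·0.15 = 0.6.
ΔP = [f·L/D + ΣK]·(ρV²/2) = [0.03277·75.8/0.165 + 0.6]·(990·0.1478²/2) = [15.05 + 0.6]·10.81 = 169.2 Pa.
ΔP = 169.2 Pa = 0.00169 bar.

ΔP ≈ 0.00169 bar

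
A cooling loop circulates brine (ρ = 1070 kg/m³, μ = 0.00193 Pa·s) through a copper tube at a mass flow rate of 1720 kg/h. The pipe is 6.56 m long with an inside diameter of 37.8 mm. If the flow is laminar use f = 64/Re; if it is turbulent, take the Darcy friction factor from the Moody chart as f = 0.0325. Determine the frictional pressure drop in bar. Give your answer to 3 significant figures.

ΔP ≈ 0.00478 bar

ṁ = 1720 kg/h = 1720/3600 = 0.4778 kg/s.
A = πD²/4 = π(0.0378)²/4 = 0.001122 m²; mean velocity V = ṁ/(ρA) = 0.4778/(1070 · 0.001122) = 0.3979 m/s.
Reynolds number Re = ρVD/μ = 1070 · 0.3979 · 0.0378 / 0.00193 = 8338.
Re > 4000 → turbulent; use the Moody-chart value f = 0.0325.
Darcy-Weisbach: ΔP = f(L/D)(ρV²/2) = 0.0325·(6.56/0.0378)·(1070·0.3979²/2) = 0.0325·173.5·84.7 = 477.7 Pa.
ΔP = 477.7 Pa = 0.00478 bar.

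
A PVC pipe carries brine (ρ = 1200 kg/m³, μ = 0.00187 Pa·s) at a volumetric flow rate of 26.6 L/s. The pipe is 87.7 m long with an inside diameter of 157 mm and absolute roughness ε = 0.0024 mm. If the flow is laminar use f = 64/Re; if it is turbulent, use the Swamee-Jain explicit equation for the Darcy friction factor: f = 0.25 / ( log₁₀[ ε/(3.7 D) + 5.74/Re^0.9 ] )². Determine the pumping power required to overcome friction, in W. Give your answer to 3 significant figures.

P ≈ 283 W

Q = 26.6 L/s = 26.6/1000 = 0.0266 m³/s.
Cross-sectional area A = πD²/4 = π(0.157)²/4 = 0.01936 m²; mean velocity V = Q/A = 0.0266/0.01936 = 1.374 m/s.
Reynolds number Re = ρVD/μ = 1200 · 1.374 · 0.157 / 0.00187 = 1.384e+05.
Re > 4000 → turbulent. Relative roughness ε/D = 2.4e-06/0.157 = 1.53e-05. Swamee-Jain: f = 0.25/(log₁₀[1.53e-05/3.7 + 5.74/1.384e+05^0.9])² = 0.25/(log₁₀[4.13e-06 + 0.000135])² = 0.25/(-3.855)² = 0.01682.
Darcy-Weisbach: ΔP = f(L/D)(ρV²/2) = 0.01682·(87.7/0.157)·(1200·1.374²/2) = 0.01682·558.6·1133 = 1.064e+04 Pa.
Pumping power P = QΔP = 0.0266·1.064e+04 = 283.1 W = 283 W.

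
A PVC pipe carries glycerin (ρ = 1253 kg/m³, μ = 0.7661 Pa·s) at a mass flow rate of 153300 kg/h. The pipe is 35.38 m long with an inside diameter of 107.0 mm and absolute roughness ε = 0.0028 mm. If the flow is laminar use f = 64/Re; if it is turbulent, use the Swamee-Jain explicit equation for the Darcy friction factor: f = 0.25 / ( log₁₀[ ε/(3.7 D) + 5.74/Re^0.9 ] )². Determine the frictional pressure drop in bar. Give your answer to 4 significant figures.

ṁ = 153300 kg/h = 153300/3600 = 42.58 kg/s.
A = πD²/4 = π(0.107)²/4 = 0.008992 m²; mean velocity V = ṁ/(ρA) = 42.58/(1253 · 0.008992) = 3.779 m/s.
Reynolds number Re = ρVD/μ = 1253 · 3.779 · 0.107 / 0.766 = 661.4.
Re < 2300 → laminar flow, so f = 64/Re = 64/661.4 = 0.09676 (the turbulent correlation is not needed).
Darcy-Weisbach: ΔP = f(L/D)(ρV²/2) = 0.09676·(35.38/0.107)·(1253·3.779²/2) = 0.09676·330.7·8949 = 2.863e+05 Pa.
ΔP = 2.863e+05 Pa = 2.863 bar.

ΔP ≈ 2.863 bar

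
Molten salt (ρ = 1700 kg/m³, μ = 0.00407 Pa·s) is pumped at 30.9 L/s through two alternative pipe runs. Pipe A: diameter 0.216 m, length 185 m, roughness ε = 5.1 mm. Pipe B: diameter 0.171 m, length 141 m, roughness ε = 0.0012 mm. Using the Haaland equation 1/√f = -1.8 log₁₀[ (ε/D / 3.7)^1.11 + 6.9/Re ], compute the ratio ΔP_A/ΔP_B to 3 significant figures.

ΔP_A/ΔP_B ≈ 1.19

Pipe A: V = Q/A = 0.0309/0.03664 = 0.8433 m/s; Re = 7.608e+04; ε/D = 0.0236; Haaland → f = 0.05245; ΔP_A = f(L/D)(ρV²/2) = 2.715e+04 Pa.
Pipe B: V = Q/A = 0.0309/0.02297 = 1.345 m/s; Re = 9.61e+04; ε/D = 7.02e-06; Haaland → f = 0.018; ΔP_B = f(L/D)(ρV²/2) = 2.283e+04 Pa.
ΔP_A/ΔP_B = 2.715e+04/2.283e+04 = 1.19.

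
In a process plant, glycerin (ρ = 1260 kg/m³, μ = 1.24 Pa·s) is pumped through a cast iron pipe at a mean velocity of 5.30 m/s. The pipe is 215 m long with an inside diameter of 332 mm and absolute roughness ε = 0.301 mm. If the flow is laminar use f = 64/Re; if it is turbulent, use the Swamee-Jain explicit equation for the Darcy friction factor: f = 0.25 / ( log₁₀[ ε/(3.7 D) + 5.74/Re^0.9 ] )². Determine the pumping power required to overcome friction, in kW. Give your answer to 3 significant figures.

P ≈ 188 kW

Reynolds number Re = ρVD/μ = 1260 · 5.3 · 0.332 / 1.24 = 1788.
Re < 2300 → laminar flow, so f = 64/Re = 64/1788 = 0.03579 (the turbulent correlation is not needed).
Darcy-Weisbach: ΔP = f(L/D)(ρV²/2) = 0.03579·(215/0.332)·(1260·5.3²/2) = 0.03579·647.6·1.77e+04 = 4.102e+05 Pa.
Q = V·A = 5.3·0.08657 = 0.4588 m³/s.
Pumping power P = QΔP = 0.4588·4.102e+05 = 188200 W = 188 kW.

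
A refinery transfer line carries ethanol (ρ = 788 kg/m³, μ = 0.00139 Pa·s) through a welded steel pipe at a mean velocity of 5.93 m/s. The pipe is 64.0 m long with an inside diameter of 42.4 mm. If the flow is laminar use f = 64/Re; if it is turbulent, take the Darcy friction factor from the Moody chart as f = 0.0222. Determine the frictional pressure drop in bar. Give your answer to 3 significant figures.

Reynolds number Re = ρVD/μ = 788 · 5.93 · 0.0424 / 0.00139 = 1.425e+05.
Re > 4000 → turbulent; use the Moody-chart value f = 0.0222.
Darcy-Weisbach: ΔP = f(L/D)(ρV²/2) = 0.0222·(64/0.0424)·(788·5.93²/2) = 0.0222·1509·1.385e+04 = 4.643e+05 Pa.
ΔP = 4.643e+05 Pa = 4.64 bar.

ΔP ≈ 4.64 bar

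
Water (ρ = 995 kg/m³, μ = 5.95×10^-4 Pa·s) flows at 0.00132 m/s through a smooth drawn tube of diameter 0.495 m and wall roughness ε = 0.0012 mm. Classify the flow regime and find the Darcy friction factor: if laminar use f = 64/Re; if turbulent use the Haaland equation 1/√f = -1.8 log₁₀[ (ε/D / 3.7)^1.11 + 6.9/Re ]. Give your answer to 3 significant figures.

Re = ρVD/μ = 995·0.00132·0.495/0.000595 = 1093.
Re < 2300 → laminar, so f = 64/Re = 0.05857 (roughness is irrelevant in laminar flow).

f ≈ 0.0586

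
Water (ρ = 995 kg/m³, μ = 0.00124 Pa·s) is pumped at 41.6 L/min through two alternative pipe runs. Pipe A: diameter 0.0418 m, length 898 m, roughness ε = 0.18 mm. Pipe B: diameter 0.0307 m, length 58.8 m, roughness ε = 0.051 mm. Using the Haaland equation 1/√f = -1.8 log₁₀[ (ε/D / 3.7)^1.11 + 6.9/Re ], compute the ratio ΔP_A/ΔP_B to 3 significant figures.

ΔP_A/ΔP_B ≈ 3.92

Pipe A: V = Q/A = 0.0006933/0.001372 = 0.5052 m/s; Re = 1.695e+04; ε/D = 0.00431; Haaland → f = 0.0339; ΔP_A = f(L/D)(ρV²/2) = 9.249e+04 Pa.
Pipe B: V = Q/A = 0.0006933/0.0007402 = 0.9366 m/s; Re = 2.307e+04; ε/D = 0.00166; Haaland → f = 0.02819; ΔP_B = f(L/D)(ρV²/2) = 2.357e+04 Pa.
ΔP_A/ΔP_B = 9.249e+04/2.357e+04 = 3.92.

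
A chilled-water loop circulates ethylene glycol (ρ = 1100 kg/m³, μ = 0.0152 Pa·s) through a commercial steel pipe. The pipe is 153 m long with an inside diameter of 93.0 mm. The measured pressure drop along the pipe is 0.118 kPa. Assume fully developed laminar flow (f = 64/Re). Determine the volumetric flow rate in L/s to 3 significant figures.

Q ≈ 0.0932 L/s

For laminar flow, f = 64/Re with Re = ρVD/μ, so Darcy-Weisbach reduces to ΔP = 32μLV/D². Solving for V: V = ΔP·D²/(32μL) = 118·(0.093)²/(32·0.0152·153) = 0.01371 m/s.
Check: Re = ρVD/μ = 1100·0.01371·0.093/0.0152 = 92.3 < 2300, so the laminar assumption holds.
Q = V·A = 0.01371·(π/4·0.093²) = 9.316e-05 m³/s = 0.0932 L/s.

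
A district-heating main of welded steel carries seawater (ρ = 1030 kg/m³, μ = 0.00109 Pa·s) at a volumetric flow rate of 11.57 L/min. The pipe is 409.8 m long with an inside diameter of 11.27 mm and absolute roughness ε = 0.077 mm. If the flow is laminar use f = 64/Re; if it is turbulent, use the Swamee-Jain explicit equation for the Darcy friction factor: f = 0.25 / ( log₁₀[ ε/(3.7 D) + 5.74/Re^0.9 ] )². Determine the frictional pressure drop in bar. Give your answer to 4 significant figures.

Q = 11.57 L/min = 11.57/60000 = 0.0001928 m³/s.
Cross-sectional area A = πD²/4 = π(0.01127)²/4 = 9.976e-05 m²; mean velocity V = Q/A = 0.0001928/9.976e-05 = 1.933 m/s.
Reynolds number Re = ρVD/μ = 1030 · 1.933 · 0.01127 / 0.00109 = 2.059e+04.
Re > 4000 → turbulent. Relative roughness ε/D = 7.7e-05/0.01127 = 0.00683. Swamee-Jain: f = 0.25/(log₁₀[0.00683/3.7 + 5.74/2.059e+04^0.9])² = 0.25/(log₁₀[0.00185 + 0.000753])² = 0.25/(-2.585)² = 0.03741.
Darcy-Weisbach: ΔP = f(L/D)(ρV²/2) = 0.03741·(409.8/0.01127)·(1030·1.933²/2) = 0.03741·3.636e+04·1924 = 2.618e+06 Pa.
ΔP = 2.618e+06 Pa = 26.18 bar.

ΔP ≈ 26.18 bar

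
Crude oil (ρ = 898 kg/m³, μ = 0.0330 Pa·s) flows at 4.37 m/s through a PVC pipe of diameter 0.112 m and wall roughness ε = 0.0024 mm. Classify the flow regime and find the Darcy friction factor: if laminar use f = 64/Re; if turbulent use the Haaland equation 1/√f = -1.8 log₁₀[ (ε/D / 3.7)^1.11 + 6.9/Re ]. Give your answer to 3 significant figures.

f ≈ 0.0286

Re = ρVD/μ = 898·4.37·0.112/0.033 = 1.332e+04.
Re > 4000 → turbulent. ε/D = 2.4e-06/0.112 = 2.14e-05; Haaland: 1/√f = -1.8 log₁₀[1.54e-06 + 0.000518] = 5.912, so f = 0.02861.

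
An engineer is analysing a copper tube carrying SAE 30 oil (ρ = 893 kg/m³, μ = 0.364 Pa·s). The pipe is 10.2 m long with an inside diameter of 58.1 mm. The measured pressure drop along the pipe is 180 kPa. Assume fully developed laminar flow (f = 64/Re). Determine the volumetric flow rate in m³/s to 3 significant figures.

For laminar flow, f = 64/Re with Re = ρVD/μ, so Darcy-Weisbach reduces to ΔP = 32μLV/D². Solving for V: V = ΔP·D²/(32μL) = 1.8e+05·(0.0581)²/(32·0.364·10.2) = 5.114 m/s.
Check: Re = ρVD/μ = 893·5.114·0.0581/0.364 = 729 < 2300, so the laminar assumption holds.
Q = V·A = 5.114·(π/4·0.0581²) = 0.01356 m³/s = 0.0136 m³/s.

Q ≈ 0.0136 m³/s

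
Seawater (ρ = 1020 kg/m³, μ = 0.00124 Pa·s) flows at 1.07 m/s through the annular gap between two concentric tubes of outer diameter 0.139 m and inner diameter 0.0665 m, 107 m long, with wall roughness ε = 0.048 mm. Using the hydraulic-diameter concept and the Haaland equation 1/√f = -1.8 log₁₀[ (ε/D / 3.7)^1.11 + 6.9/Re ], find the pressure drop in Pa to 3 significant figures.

ΔP ≈ 18900 Pa

Hydraulic diameter D_h = 4A/P = D_o - D_i = 0.139 - 0.0665 = 0.0725 m.
Re = ρVD_h/μ = 1020·1.07·0.0725/0.00124 = 6.381e+04.
ε/D_h = 4.8e-05/0.0725 = 0.000662; Haaland gives 1/√f = -1.8 log₁₀[6.93e-05+0.000108] = 6.752, so f = 0.02194.
ΔP = f(L/D_h)(ρV²/2) = 0.02194·107/0.0725·583.9 = 1.89e+04 Pa.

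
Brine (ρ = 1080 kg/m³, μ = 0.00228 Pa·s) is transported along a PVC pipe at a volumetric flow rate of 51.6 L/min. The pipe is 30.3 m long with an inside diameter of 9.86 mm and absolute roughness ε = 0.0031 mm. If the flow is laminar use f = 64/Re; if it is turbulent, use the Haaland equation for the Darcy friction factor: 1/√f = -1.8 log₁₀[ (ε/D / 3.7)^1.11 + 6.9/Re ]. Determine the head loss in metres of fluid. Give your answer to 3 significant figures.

h_f ≈ 426 m

Q = 51.6 L/min = 51.6/60000 = 0.00086 m³/s.
Cross-sectional area A = πD²/4 = π(0.00986)²/4 = 7.636e-05 m²; mean velocity V = Q/A = 0.00086/7.636e-05 = 11.26 m/s.
Reynolds number Re = ρVD/μ = 1080 · 11.26 · 0.00986 / 0.00228 = 5.26e+04.
Re > 4000 → turbulent. Relative roughness ε/D = 3.1e-06/0.00986 = 0.000314. Haaland: 1/√f = -1.8 log₁₀[(0.000314/3.7)^1.11 + 6.9/5.26e+04] = -1.8 log₁₀[3.03e-05 + 0.000131] = 6.825, so f = 0.02147.
Darcy-Weisbach: ΔP = f(L/D)(ρV²/2) = 0.02147·(30.3/0.00986)·(1080·11.26²/2) = 0.02147·3073·6.85e+04 = 4.519e+06 Pa.
Head loss h_f = ΔP/(ρg) = 4.519e+06/(1080·9.81) = 426 m.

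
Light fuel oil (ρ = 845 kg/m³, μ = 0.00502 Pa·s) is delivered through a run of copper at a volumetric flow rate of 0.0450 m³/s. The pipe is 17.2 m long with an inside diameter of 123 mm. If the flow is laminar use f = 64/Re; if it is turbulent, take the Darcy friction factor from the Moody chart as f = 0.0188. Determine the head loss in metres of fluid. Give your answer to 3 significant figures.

h_f ≈ 1.92 m

Cross-sectional area A = πD²/4 = π(0.123)²/4 = 0.01188 m²; mean velocity V = Q/A = 0.045/0.01188 = 3.787 m/s.
Reynolds number Re = ρVD/μ = 845 · 3.787 · 0.123 / 0.00502 = 7.841e+04.
Re > 4000 → turbulent; use the Moody-chart value f = 0.0188.
Darcy-Weisbach: ΔP = f(L/D)(ρV²/2) = 0.0188·(17.2/0.123)·(845·3.787²/2) = 0.0188·139.8·6060 = 1.593e+04 Pa.
Head loss h_f = ΔP/(ρg) = 1.593e+04/(845·9.81) = 1.92 m.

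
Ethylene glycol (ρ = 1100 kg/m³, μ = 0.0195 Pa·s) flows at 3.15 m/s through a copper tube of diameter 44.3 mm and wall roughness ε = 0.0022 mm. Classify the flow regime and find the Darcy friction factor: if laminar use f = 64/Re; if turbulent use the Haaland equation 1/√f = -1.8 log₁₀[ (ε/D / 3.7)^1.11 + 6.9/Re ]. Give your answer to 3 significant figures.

Re = ρVD/μ = 1100·3.15·0.0443/0.0195 = 7872.
Re > 4000 → turbulent. ε/D = 2.2e-06/0.0443 = 4.97e-05; Haaland: 1/√f = -1.8 log₁₀[3.91e-06 + 0.000877] = 5.5, so f = 0.03306.

f ≈ 0.0331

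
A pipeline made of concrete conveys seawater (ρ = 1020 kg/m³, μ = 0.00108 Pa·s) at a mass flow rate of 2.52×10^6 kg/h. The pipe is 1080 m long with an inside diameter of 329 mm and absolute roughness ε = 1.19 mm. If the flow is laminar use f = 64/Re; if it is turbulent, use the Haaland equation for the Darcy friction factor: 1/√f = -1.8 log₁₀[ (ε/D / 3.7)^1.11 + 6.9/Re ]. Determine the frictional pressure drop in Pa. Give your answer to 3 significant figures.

ΔP ≈ 3.02×10^6 Pa

ṁ = 2.52×10^6 kg/h = 2.52×10^6/3600 = 700 kg/s.
A = πD²/4 = π(0.329)²/4 = 0.08501 m²; mean velocity V = ṁ/(ρA) = 700/(1020 · 0.08501) = 8.073 m/s.
Reynolds number Re = ρVD/μ = 1020 · 8.073 · 0.329 / 0.00108 = 2.508e+06.
Re > 4000 → turbulent. Relative roughness ε/D = 0.00119/0.329 = 0.00362. Haaland: 1/√f = -1.8 log₁₀[(0.00362/3.7)^1.11 + 6.9/2.508e+06] = -1.8 log₁₀[0.000456 + 2.75e-06] = 6.009, so f = 0.02769.
Darcy-Weisbach: ΔP = f(L/D)(ρV²/2) = 0.02769·(1080/0.329)·(1020·8.073²/2) = 0.02769·3283·3.324e+04 = 3.022e+06 Pa.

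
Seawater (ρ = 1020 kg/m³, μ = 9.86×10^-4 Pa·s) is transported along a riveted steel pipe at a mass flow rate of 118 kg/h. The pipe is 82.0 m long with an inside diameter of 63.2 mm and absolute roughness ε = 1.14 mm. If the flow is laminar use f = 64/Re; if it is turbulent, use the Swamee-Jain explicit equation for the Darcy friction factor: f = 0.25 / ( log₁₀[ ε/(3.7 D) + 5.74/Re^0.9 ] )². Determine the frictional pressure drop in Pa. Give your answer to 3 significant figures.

ṁ = 118 kg/h = 118/3600 = 0.03278 kg/s.
A = πD²/4 = π(0.0632)²/4 = 0.003137 m²; mean velocity V = ṁ/(ρA) = 0.03278/(1020 · 0.003137) = 0.01024 m/s.
Reynolds number Re = ρVD/μ = 1020 · 0.01024 · 0.0632 / 0.000986 = 669.7.
Re < 2300 → laminar flow, so f = 64/Re = 64/669.7 = 0.09556 (the turbulent correlation is not needed).
Darcy-Weisbach: ΔP = f(L/D)(ρV²/2) = 0.09556·(82/0.0632)·(1020·0.01024²/2) = 0.09556·1297·0.05352 = 6.635 Pa.

ΔP ≈ 6.64 Pa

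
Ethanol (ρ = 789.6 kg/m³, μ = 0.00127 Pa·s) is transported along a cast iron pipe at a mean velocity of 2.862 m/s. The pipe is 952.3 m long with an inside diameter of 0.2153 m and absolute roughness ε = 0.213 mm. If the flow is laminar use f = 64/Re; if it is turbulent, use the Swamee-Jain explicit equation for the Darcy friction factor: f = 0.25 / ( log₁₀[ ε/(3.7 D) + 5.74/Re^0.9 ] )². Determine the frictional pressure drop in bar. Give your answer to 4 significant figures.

Reynolds number Re = ρVD/μ = 789.6 · 2.862 · 0.2153 / 0.00127 = 3.831e+05.
Re > 4000 → turbulent. Relative roughness ε/D = 0.000213/0.2153 = 0.000989. Swamee-Jain: f = 0.25/(log₁₀[0.000989/3.7 + 5.74/3.831e+05^0.9])² = 0.25/(log₁₀[0.000267 + 5.42e-05])² = 0.25/(-3.493)² = 0.02049.
Darcy-Weisbach: ΔP = f(L/D)(ρV²/2) = 0.02049·(952.3/0.2153)·(789.6·2.862²/2) = 0.02049·4423·3234 = 2.931e+05 Pa.
ΔP = 2.931e+05 Pa = 2.931 bar.

ΔP ≈ 2.931 bar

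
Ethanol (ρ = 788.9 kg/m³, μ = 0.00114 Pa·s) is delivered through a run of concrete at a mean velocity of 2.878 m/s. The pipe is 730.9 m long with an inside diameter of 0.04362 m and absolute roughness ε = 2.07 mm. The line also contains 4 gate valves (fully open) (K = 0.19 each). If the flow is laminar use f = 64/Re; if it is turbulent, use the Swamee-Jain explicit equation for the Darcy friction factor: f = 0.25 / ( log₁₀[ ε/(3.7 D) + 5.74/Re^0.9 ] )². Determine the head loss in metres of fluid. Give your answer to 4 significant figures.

h_f ≈ 498.0 m

Reynolds number Re = ρVD/μ = 788.9 · 2.878 · 0.04362 / 0.00114 = 8.687e+04.
Re > 4000 → turbulent. Relative roughness ε/D = 0.00207/0.04362 = 0.0475. Swamee-Jain: f = 0.25/(log₁₀[0.0475/3.7 + 5.74/8.687e+04^0.9])² = 0.25/(log₁₀[0.0128 + 0.000206])² = 0.25/(-1.885)² = 0.07036.
Total minor-loss coefficient ΣK = 4·0.19 = 0.76.
ΔP = [f·L/D + ΣK]·(ρV²/2) = [0.07036·730.9/0.04362 + 0.76]·(788.9·2.878²/2) = [1179 + 0.76]·3267 = 3.854e+06 Pa.
Head loss h_f = ΔP/(ρg) = 3.854e+06/(788.9·9.81) = 498.0 m.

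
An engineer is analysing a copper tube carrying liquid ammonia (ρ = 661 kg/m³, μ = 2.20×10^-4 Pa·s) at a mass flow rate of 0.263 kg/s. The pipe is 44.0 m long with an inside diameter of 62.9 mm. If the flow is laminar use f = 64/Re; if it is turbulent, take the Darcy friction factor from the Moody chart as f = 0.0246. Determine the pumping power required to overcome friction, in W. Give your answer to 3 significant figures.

A = πD²/4 = π(0.0629)²/4 = 0.003107 m²; mean velocity V = ṁ/(ρA) = 0.263/(661 · 0.003107) = 0.128 m/s.
Reynolds number Re = ρVD/μ = 661 · 0.128 · 0.0629 / 0.00022 = 2.42e+04.
Re > 4000 → turbulent; use the Moody-chart value f = 0.0246.
Darcy-Weisbach: ΔP = f(L/D)(ρV²/2) = 0.0246·(44/0.0629)·(661·0.128²/2) = 0.0246·699.5·5.419 = 93.25 Pa.
Q = ṁ/ρ = 0.263/661 = 0.0003979 m³/s.
Pumping power P = QΔP = 0.0003979·93.25 = 0.03710 W = 0.0371 W.

P ≈ 0.0371 W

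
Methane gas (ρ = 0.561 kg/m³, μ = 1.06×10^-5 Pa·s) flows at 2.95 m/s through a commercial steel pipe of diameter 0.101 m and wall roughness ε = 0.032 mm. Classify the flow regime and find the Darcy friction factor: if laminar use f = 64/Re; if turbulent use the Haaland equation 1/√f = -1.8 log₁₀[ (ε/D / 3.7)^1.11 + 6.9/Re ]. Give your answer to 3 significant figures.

Re = ρVD/μ = 0.561·2.95·0.101/1.06e-05 = 1.577e+04.
Re > 4000 → turbulent. ε/D = 3.2e-05/0.101 = 0.000317; Haaland: 1/√f = -1.8 log₁₀[3.06e-05 + 0.000438] = 5.993, so f = 0.02784.

f ≈ 0.0278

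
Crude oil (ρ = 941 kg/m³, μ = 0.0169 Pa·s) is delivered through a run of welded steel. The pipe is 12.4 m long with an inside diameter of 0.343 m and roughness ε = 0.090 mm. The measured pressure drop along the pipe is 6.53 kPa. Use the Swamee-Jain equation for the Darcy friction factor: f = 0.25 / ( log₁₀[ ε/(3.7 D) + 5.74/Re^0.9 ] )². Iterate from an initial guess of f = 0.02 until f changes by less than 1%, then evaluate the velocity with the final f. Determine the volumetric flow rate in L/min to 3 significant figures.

Rearranging Darcy-Weisbach: V = √(2·ΔP·D/(f·L·ρ)). With ε/D = 9e-05/0.343 = 0.000262, iterate starting from f = 0.02:
  f = 0.02 → V = √(2·6530·0.343/(0.02·12.4·941)) = 4.381 m/s; Re = ρVD/μ = 8.367e+04; f → 0.01987
Converged (Δf/f < 1%). With the final f = 0.01987: V = √(2·6530·0.343/(0.01987·12.4·941)) = 4.395 m/s.
Q = V·A = 4.395·(π/4·0.343²) = 0.4061 m³/s = 24400 L/min.

Q ≈ 24400 L/min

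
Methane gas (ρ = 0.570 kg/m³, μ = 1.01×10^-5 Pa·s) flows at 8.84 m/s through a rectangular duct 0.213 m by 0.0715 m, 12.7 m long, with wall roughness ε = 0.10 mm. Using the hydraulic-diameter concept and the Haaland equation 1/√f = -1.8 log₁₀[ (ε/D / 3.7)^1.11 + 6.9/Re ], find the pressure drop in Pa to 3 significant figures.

ΔP ≈ 61.6 Pa

Hydraulic diameter D_h = 4A/P = 4·(0.213·0.0715)/(2·(0.213+0.0715)) = 0.06092/0.569 = 0.1071 m.
Re = ρVD_h/μ = 0.57·8.84·0.1071/1.01e-05 = 5.341e+04.
ε/D_h = 0.0001/0.1071 = 0.000934; Haaland gives 1/√f = -1.8 log₁₀[0.000101+0.000129] = 6.547, so f = 0.02333.
ΔP = f(L/D_h)(ρV²/2) = 0.02333·12.7/0.1071·22.27 = 61.64 Pa.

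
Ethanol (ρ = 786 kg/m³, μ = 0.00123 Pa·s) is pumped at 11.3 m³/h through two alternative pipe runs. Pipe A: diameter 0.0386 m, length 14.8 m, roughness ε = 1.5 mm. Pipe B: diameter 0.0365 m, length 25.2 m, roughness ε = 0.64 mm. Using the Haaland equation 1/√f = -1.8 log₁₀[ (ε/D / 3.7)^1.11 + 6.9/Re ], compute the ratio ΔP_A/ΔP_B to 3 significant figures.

Pipe A: V = Q/A = 0.003139/0.00117 = 2.682 m/s; Re = 6.616e+04; ε/D = 0.0389; Haaland → f = 0.06439; ΔP_A = f(L/D)(ρV²/2) = 6.981e+04 Pa.
Pipe B: V = Q/A = 0.003139/0.001046 = 3 m/s; Re = 6.997e+04; ε/D = 0.0175; Haaland → f = 0.04695; ΔP_B = f(L/D)(ρV²/2) = 1.146e+05 Pa.
ΔP_A/ΔP_B = 6.981e+04/1.146e+05 = 0.609.

ΔP_A/ΔP_B ≈ 0.609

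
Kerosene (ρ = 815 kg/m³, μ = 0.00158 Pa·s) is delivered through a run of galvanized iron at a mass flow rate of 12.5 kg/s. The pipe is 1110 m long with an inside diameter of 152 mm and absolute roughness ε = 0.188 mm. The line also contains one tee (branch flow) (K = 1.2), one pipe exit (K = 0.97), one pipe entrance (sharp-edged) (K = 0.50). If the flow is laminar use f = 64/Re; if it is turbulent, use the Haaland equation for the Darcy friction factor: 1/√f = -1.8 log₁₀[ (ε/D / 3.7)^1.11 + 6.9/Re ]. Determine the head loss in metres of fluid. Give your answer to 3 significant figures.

h_f ≈ 6.38 m

A = πD²/4 = π(0.152)²/4 = 0.01815 m²; mean velocity V = ṁ/(ρA) = 12.5/(815 · 0.01815) = 0.8452 m/s.
Reynolds number Re = ρVD/μ = 815 · 0.8452 · 0.152 / 0.00158 = 6.627e+04.
Re > 4000 → turbulent. Relative roughness ε/D = 0.000188/0.152 = 0.00124. Haaland: 1/√f = -1.8 log₁₀[(0.00124/3.7)^1.11 + 6.9/6.627e+04] = -1.8 log₁₀[0.000139 + 0.000104] = 6.507, so f = 0.02362.
Total minor-loss coefficient ΣK = 1·1.2 + 1·0.97 + 1·0.5 = 2.67.
ΔP = [f·L/D + ΣK]·(ρV²/2) = [0.02362·1110/0.152 + 2.67]·(815·0.8452²/2) = [172.5 + 2.67]·291.1 = 5.099e+04 Pa.
Head loss h_f = ΔP/(ρg) = 5.099e+04/(815·9.81) = 6.38 m.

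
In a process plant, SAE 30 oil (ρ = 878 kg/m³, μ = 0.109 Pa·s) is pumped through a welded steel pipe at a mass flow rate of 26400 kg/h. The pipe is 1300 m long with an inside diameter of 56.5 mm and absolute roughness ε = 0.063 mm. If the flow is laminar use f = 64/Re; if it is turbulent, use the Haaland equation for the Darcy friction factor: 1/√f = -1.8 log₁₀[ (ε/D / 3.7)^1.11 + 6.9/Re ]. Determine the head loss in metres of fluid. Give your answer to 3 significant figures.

ṁ = 26400 kg/h = 26400/3600 = 7.333 kg/s.
A = πD²/4 = π(0.0565)²/4 = 0.002507 m²; mean velocity V = ṁ/(ρA) = 7.333/(878 · 0.002507) = 3.331 m/s.
Reynolds number Re = ρVD/μ = 878 · 3.331 · 0.0565 / 0.109 = 1516.
Re < 2300 → laminar flow, so f = 64/Re = 64/1516 = 0.04221 (the turbulent correlation is not needed).
Darcy-Weisbach: ΔP = f(L/D)(ρV²/2) = 0.04221·(1300/0.0565)·(878·3.331²/2) = 0.04221·2.301e+04·4872 = 4.732e+06 Pa.
Head loss h_f = ΔP/(ρg) = 4.732e+06/(878·9.81) = 549 m.

h_f ≈ 549 m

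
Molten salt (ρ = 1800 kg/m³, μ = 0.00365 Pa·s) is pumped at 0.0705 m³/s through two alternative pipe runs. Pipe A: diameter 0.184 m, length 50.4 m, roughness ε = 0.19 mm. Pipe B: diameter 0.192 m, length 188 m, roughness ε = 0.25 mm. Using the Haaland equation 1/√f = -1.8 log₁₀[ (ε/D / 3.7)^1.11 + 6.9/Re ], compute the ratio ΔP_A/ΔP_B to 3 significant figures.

ΔP_A/ΔP_B ≈ 0.316

Pipe A: V = Q/A = 0.0705/0.02659 = 2.651 m/s; Re = 2.406e+05; ε/D = 0.00103; Haaland → f = 0.02085; ΔP_A = f(L/D)(ρV²/2) = 3.613e+04 Pa.
Pipe B: V = Q/A = 0.0705/0.02895 = 2.435 m/s; Re = 2.306e+05; ε/D = 0.0013; Haaland → f = 0.02191; ΔP_B = f(L/D)(ρV²/2) = 1.145e+05 Pa.
ΔP_A/ΔP_B = 3.613e+04/1.145e+05 = 0.316.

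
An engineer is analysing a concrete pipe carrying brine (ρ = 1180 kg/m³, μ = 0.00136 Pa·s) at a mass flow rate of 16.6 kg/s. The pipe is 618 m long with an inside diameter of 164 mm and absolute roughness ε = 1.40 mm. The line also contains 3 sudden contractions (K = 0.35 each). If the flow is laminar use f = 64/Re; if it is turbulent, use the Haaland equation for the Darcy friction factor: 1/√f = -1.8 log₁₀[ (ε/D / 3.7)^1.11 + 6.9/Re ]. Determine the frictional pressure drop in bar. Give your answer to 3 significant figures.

A = πD²/4 = π(0.164)²/4 = 0.02112 m²; mean velocity V = ṁ/(ρA) = 16.6/(1180 · 0.02112) = 0.666 m/s.
Reynolds number Re = ρVD/μ = 1180 · 0.666 · 0.164 / 0.00136 = 9.476e+04.
Re > 4000 → turbulent. Relative roughness ε/D = 0.0014/0.164 = 0.00854. Haaland: 1/√f = -1.8 log₁₀[(0.00854/3.7)^1.11 + 6.9/9.476e+04] = -1.8 log₁₀[0.00118 + 7.28e-05] = 5.222, so f = 0.03667.
Total minor-loss coefficient ΣK = 3·0.35 = 1.05.
ΔP = [f·L/D + ΣK]·(ρV²/2) = [0.03667·618/0.164 + 1.05]·(1180·0.666²/2) = [138.2 + 1.05]·261.7 = 3.644e+04 Pa.
ΔP = 3.644e+04 Pa = 0.364 bar.

ΔP ≈ 0.364 bar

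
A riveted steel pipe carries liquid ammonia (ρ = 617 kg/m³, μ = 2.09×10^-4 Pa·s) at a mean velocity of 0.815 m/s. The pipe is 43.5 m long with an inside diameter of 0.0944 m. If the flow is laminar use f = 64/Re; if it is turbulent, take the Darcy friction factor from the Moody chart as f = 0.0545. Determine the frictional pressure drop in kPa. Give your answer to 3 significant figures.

ΔP ≈ 5.15 kPa

Reynolds number Re = ρVD/μ = 617 · 0.815 · 0.0944 / 0.000209 = 2.271e+05.
Re > 4000 → turbulent; use the Moody-chart value f = 0.0545.
Darcy-Weisbach: ΔP = f(L/D)(ρV²/2) = 0.0545·(43.5/0.0944)·(617·0.815²/2) = 0.0545·460.8·204.9 = 5146 Pa.
ΔP = 5146 Pa = 5.15 kPa.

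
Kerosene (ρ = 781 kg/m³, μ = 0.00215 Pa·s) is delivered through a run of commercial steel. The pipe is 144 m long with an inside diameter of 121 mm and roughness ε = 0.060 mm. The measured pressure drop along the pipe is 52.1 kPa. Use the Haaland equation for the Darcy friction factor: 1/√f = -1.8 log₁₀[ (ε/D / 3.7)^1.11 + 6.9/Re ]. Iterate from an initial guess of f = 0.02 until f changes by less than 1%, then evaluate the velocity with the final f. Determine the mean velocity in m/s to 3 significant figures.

V ≈ 2.37 m/s

Rearranging Darcy-Weisbach: V = √(2·ΔP·D/(f·L·ρ)). With ε/D = 6e-05/0.121 = 0.000496, iterate starting from f = 0.02:
  f = 0.02 → V = √(2·5.21e+04·0.121/(0.02·144·781)) = 2.368 m/s; Re = ρVD/μ = 1.041e+05; f → 0.01995
Converged (Δf/f < 1%). With the final f = 0.01995: V = √(2·5.21e+04·0.121/(0.01995·144·781)) = 2.371 m/s.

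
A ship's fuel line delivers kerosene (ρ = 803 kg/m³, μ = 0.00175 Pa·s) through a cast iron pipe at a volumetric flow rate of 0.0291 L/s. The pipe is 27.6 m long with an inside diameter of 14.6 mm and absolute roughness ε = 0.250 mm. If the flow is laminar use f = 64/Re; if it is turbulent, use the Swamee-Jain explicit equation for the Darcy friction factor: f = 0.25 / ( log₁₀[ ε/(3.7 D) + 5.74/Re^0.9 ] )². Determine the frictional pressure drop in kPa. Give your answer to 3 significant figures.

Q = 0.0291 L/s = 0.0291/1000 = 2.91e-05 m³/s.
Cross-sectional area A = πD²/4 = π(0.0146)²/4 = 0.0001674 m²; mean velocity V = Q/A = 2.91e-05/0.0001674 = 0.1738 m/s.
Reynolds number Re = ρVD/μ = 803 · 0.1738 · 0.0146 / 0.00175 = 1164.
Re < 2300 → laminar flow, so f = 64/Re = 64/1164 = 0.05496 (the turbulent correlation is not needed).
Darcy-Weisbach: ΔP = f(L/D)(ρV²/2) = 0.05496·(27.6/0.0146)·(803·0.1738²/2) = 0.05496·1890·12.13 = 1260 Pa.
ΔP = 1260 Pa = 1.26 kPa.

ΔP ≈ 1.26 kPa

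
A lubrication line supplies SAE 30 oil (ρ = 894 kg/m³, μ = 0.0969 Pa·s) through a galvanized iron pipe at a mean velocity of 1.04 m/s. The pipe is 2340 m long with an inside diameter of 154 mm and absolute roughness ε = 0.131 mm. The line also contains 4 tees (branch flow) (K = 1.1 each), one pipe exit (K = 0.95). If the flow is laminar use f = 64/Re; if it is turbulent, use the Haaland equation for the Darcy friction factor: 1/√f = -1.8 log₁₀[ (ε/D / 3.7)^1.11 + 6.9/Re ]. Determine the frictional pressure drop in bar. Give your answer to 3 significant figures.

Reynolds number Re = ρVD/μ = 894 · 1.04 · 0.154 / 0.0969 = 1478.
Re < 2300 → laminar flow, so f = 64/Re = 64/1478 = 0.04331 (the turbulent correlation is not needed).
Total minor-loss coefficient ΣK = 4·1.1 + 1·0.95 = 5.35.
ΔP = [f·L/D + ΣK]·(ρV²/2) = [0.04331·2340/0.154 + 5.35]·(894·1.04²/2) = [658.1 + 5.35]·483.5 = 3.208e+05 Pa.
ΔP = 3.208e+05 Pa = 3.21 bar.

ΔP ≈ 3.21 bar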